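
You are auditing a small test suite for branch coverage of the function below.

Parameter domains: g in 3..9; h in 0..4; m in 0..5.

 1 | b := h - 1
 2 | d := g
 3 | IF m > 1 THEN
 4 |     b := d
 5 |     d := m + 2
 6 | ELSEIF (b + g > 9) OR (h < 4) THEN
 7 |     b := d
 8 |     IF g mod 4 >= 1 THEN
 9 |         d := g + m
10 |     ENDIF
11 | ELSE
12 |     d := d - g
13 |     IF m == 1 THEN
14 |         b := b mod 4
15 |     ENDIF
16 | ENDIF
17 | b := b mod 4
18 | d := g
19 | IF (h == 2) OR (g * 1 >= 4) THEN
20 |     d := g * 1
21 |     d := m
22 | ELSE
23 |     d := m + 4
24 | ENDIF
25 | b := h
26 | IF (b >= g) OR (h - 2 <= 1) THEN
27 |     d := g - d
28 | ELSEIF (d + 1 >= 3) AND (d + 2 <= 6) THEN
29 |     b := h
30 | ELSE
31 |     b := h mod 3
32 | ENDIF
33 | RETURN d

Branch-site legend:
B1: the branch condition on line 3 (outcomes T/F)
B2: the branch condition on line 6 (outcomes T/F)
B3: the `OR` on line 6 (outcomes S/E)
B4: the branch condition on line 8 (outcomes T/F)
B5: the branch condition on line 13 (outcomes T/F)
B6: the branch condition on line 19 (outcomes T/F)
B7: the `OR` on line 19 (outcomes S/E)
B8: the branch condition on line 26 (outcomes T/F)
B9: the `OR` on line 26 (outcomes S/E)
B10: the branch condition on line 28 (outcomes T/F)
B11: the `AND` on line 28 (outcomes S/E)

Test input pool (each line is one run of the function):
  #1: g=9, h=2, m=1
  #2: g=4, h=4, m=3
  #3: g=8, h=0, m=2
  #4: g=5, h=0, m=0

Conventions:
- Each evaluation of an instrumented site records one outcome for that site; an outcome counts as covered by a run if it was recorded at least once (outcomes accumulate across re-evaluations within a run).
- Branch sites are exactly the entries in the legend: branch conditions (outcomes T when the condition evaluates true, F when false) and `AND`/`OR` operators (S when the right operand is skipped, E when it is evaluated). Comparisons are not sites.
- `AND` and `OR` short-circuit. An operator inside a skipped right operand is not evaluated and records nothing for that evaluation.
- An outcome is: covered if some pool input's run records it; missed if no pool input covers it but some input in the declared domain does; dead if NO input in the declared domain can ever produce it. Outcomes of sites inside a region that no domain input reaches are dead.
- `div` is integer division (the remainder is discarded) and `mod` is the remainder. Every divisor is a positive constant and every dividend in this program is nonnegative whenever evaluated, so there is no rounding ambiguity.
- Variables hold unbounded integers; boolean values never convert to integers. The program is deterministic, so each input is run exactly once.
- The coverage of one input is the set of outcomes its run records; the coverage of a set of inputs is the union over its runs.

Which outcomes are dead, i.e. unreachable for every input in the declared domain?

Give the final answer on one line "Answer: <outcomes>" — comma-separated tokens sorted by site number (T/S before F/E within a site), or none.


exhaustive pass over the 210-input domain:
  reachable outcomes have witnesses, e.g. B1=T (e.g. g=3, h=0, m=2), B1=F (e.g. g=3, h=0, m=0), B2=T (e.g. g=3, h=0, m=0), B2=F (e.g. g=3, h=4, m=0)
Answer: none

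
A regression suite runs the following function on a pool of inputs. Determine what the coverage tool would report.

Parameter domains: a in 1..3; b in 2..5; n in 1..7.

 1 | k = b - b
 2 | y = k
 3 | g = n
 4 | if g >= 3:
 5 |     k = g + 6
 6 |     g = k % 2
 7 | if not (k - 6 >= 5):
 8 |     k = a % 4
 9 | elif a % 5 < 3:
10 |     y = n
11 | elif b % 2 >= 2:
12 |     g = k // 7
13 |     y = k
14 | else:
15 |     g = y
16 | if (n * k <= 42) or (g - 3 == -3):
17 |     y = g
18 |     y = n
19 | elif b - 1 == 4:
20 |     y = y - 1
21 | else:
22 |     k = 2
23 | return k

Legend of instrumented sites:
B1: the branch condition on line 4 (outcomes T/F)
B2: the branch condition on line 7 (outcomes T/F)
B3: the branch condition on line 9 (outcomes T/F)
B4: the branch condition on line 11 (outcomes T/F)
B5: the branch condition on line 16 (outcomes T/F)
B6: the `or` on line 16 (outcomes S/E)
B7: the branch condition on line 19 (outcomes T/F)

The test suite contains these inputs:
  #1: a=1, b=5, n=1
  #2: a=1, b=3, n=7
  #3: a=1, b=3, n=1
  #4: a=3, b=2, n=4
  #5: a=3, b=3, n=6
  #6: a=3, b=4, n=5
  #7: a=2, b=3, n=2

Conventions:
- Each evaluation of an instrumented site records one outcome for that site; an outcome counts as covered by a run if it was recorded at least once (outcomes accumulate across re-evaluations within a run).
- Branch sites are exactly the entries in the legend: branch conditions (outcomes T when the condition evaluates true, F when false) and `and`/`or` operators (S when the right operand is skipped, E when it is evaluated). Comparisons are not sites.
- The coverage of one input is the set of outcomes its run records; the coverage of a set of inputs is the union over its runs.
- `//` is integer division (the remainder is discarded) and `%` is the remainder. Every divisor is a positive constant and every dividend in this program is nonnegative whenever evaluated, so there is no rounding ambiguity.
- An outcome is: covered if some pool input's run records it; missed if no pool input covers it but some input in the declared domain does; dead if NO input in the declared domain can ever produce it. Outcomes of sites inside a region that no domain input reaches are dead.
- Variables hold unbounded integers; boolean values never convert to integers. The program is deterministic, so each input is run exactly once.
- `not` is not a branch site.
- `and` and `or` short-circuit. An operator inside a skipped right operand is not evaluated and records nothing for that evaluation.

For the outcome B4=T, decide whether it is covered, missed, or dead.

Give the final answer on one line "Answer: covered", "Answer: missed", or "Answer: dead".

no pool input records B4=T
checking all 84 inputs in the declared domain: B4=T is never recorded -> dead

Answer: dead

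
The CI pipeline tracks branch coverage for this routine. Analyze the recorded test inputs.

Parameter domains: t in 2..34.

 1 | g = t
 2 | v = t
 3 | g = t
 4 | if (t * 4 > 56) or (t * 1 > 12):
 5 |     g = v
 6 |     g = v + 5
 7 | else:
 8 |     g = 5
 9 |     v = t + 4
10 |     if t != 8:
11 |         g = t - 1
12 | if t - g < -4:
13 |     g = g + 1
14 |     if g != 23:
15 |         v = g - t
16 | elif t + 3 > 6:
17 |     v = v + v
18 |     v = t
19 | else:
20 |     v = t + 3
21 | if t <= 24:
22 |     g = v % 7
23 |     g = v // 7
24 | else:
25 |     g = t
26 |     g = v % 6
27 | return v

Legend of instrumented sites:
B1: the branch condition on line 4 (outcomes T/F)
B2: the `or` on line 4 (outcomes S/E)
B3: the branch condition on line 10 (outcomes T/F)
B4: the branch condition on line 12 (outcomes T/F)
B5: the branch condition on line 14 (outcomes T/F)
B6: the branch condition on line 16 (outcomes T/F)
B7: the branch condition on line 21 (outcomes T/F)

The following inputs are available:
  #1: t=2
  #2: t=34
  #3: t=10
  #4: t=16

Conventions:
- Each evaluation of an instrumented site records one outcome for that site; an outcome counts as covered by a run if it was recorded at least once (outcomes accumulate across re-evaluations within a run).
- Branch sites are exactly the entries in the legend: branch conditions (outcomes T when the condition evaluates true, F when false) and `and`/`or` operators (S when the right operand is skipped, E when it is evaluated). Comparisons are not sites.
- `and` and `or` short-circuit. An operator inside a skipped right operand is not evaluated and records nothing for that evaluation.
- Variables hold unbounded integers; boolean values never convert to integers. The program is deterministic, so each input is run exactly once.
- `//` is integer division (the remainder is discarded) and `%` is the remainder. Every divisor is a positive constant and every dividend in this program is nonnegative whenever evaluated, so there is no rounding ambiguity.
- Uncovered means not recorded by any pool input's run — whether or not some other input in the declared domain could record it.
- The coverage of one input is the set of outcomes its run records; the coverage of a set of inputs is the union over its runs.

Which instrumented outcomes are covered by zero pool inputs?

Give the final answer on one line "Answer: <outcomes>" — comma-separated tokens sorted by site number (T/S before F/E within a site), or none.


#1 (t=2) -> covered: B1=F, B2=E, B3=T, B4=F, B6=F, B7=T
#2 (t=34) -> covered: B1=T, B2=S, B4=T, B5=T, B7=F
#3 (t=10) -> covered: B1=F, B2=E, B3=T, B4=F, B6=T, B7=T
#4 (t=16) -> covered: B1=T, B2=S, B4=T, B5=T, B7=T
union over the pool: B1=T, B1=F, B2=S, B2=E, B3=T, B4=T, B4=F, B5=T, B6=T, B6=F, B7=T, B7=F
uncovered (2 of 14): B3=F, B5=F
Answer: B3=F, B5=F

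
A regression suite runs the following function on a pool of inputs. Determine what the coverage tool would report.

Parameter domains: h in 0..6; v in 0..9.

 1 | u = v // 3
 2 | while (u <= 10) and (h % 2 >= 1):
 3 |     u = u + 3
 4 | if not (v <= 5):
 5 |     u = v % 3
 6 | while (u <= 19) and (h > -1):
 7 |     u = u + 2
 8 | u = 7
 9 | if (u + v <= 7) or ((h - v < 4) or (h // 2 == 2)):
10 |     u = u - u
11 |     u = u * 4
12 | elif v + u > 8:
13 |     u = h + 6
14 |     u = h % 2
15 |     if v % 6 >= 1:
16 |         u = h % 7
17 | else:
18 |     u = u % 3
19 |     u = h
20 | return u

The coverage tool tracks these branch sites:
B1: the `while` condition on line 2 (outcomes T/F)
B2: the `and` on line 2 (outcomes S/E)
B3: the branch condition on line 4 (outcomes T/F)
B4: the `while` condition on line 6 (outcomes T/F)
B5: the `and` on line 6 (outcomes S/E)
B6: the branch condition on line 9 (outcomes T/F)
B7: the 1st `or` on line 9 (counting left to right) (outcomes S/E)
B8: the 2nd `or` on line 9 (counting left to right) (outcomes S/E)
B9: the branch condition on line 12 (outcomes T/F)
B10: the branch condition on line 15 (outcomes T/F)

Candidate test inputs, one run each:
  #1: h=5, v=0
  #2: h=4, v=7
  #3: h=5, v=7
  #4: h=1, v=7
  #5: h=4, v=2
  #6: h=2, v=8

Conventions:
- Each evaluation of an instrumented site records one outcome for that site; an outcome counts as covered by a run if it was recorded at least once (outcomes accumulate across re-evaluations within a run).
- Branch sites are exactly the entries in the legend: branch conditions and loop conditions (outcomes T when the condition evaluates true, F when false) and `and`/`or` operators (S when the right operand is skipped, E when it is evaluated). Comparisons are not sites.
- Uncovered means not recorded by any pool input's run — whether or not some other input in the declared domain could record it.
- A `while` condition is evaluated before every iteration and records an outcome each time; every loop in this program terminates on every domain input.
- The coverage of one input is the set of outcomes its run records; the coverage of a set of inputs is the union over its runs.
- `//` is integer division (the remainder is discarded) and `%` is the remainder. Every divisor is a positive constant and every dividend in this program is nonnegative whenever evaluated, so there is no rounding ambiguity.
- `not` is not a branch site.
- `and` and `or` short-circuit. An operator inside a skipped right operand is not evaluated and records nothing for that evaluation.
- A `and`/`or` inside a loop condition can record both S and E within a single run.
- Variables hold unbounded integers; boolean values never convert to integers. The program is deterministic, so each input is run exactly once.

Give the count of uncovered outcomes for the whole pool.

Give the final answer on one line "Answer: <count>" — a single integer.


input #1 (h=5, v=0): events B2->E, B1->T, B2->E, B1->T, B2->E, B1->T, B2->E, B1->T, B2->S, B1->F, B3->F, B5->E, B4->T, B5->E, ...; covers B1=T, B1=F, B2=S, B2=E, B3=F, B4=T, B4=F, B5=S, B5=E, B6=T, B7=S
input #2 (h=4, v=7): events B2->E, B1->F, B3->T, B5->E, B4->T, B5->E, B4->T, B5->E, B4->T, B5->E, B4->T, B5->E, B4->T, B5->E, ...; covers B1=F, B2=E, B3=T, B4=T, B4=F, B5=S, B5=E, B6=T, B7=E, B8=S
input #3 (h=5, v=7): events B2->E, B1->T, B2->E, B1->T, B2->E, B1->T, B2->S, B1->F, B3->T, B5->E, B4->T, B5->E, B4->T, B5->E, ...; covers B1=T, B1=F, B2=S, B2=E, B3=T, B4=T, B4=F, B5=S, B5=E, B6=T, B7=E, B8=S
input #4 (h=1, v=7): events B2->E, B1->T, B2->E, B1->T, B2->E, B1->T, B2->S, B1->F, B3->T, B5->E, B4->T, B5->E, B4->T, B5->E, ...; covers B1=T, B1=F, B2=S, B2=E, B3=T, B4=T, B4=F, B5=S, B5=E, B6=T, B7=E, B8=S
input #5 (h=4, v=2): events B2->E, B1->F, B3->F, B5->E, B4->T, B5->E, B4->T, B5->E, B4->T, B5->E, B4->T, B5->E, B4->T, B5->E, ...; covers B1=F, B2=E, B3=F, B4=T, B4=F, B5=S, B5=E, B6=T, B7=E, B8=S
input #6 (h=2, v=8): events B2->E, B1->F, B3->T, B5->E, B4->T, B5->E, B4->T, B5->E, B4->T, B5->E, B4->T, B5->E, B4->T, B5->E, ...; covers B1=F, B2=E, B3=T, B4=T, B4=F, B5=S, B5=E, B6=T, B7=E, B8=S
union over the pool: B1=T, B1=F, B2=S, B2=E, B3=T, B3=F, B4=T, B4=F, B5=S, B5=E, B6=T, B7=S, B7=E, B8=S
uncovered (6 of 20): B6=F, B8=E, B9=T, B9=F, B10=T, B10=F
Answer: 6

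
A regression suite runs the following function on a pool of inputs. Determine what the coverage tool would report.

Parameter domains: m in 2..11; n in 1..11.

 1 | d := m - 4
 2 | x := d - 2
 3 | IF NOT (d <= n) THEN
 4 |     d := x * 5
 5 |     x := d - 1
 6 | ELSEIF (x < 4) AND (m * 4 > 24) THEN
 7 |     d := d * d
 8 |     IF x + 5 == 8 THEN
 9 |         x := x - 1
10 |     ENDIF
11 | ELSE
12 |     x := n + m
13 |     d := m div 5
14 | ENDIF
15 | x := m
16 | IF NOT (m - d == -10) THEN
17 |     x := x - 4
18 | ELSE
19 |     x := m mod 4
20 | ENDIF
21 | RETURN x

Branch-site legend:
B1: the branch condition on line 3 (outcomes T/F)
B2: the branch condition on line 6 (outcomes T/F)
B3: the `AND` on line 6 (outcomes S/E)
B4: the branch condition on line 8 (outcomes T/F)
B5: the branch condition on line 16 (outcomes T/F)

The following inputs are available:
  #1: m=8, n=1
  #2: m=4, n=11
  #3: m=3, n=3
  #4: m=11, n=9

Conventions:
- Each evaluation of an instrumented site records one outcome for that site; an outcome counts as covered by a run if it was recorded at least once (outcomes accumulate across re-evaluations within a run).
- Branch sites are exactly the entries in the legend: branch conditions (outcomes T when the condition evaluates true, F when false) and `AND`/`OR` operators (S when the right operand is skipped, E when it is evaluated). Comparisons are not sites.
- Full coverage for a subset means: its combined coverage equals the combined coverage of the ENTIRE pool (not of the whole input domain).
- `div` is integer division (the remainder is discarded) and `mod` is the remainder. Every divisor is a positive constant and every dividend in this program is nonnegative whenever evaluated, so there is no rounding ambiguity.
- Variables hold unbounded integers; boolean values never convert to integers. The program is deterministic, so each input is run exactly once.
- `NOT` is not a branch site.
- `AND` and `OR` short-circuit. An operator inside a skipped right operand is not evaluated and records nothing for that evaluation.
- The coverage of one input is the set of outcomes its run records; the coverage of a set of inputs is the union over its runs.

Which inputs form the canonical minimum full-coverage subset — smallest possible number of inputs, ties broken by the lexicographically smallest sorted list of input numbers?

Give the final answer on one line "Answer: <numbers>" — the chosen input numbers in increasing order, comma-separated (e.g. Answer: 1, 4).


input #1 (m=8, n=1): covers B1=T, B5=T
input #2 (m=4, n=11): covers B1=F, B2=F, B3=E, B5=T
input #3 (m=3, n=3): covers B1=F, B2=F, B3=E, B5=T
input #4 (m=11, n=9): covers B1=F, B2=F, B3=S, B5=T
the full pool covers 6 outcomes: B1=T, B1=F, B2=F, B3=S, B3=E, B5=T
checked all size-1 subsets: none covers 6 outcomes (max 4/6)
checked all size-2 subsets: none covers 6 outcomes (max 5/6)
at size 3, {1, 2, 4} reaches all 6 outcomes; every lexicographically earlier size-3 subset fails
Answer: 1, 2, 4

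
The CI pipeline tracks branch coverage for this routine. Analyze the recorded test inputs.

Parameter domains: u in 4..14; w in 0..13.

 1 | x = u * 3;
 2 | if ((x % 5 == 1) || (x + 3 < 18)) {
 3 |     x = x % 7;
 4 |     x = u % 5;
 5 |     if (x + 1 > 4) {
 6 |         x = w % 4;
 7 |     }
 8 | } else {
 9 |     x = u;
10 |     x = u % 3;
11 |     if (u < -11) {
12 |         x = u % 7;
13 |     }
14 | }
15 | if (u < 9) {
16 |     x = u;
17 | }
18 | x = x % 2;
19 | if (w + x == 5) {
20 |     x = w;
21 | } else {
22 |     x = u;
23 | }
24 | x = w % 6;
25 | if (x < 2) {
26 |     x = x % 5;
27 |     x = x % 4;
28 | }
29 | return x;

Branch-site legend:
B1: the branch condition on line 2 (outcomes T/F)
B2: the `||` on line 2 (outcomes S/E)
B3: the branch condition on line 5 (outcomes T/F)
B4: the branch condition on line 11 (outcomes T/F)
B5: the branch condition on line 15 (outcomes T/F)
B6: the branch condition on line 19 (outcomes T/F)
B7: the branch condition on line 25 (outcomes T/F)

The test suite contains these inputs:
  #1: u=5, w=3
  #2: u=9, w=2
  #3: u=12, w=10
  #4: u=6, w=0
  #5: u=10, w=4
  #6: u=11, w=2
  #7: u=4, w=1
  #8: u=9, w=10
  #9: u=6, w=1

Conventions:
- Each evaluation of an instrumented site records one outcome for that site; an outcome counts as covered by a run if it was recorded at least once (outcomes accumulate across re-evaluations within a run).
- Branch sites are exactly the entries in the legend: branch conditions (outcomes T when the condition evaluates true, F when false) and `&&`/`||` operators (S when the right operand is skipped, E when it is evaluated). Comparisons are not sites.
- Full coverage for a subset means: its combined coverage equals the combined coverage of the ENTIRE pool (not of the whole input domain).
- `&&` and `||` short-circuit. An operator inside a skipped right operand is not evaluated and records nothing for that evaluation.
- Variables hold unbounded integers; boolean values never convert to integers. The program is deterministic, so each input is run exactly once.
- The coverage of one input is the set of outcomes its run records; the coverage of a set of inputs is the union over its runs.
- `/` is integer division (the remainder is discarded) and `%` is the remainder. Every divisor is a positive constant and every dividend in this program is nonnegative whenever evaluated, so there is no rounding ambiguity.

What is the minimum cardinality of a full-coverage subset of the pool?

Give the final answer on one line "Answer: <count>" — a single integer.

input #1 (u=5, w=3): events B2->E, B1->F, B4->F, B5->T, B6->F, B7->F; covers B1=F, B2=E, B4=F, B5=T, B6=F, B7=F
input #2 (u=9, w=2): events B2->E, B1->F, B4->F, B5->F, B6->F, B7->F; covers B1=F, B2=E, B4=F, B5=F, B6=F, B7=F
input #3 (u=12, w=10): events B2->S, B1->T, B3->F, B5->F, B6->F, B7->F; covers B1=T, B2=S, B3=F, B5=F, B6=F, B7=F
input #4 (u=6, w=0): events B2->E, B1->F, B4->F, B5->T, B6->F, B7->T; covers B1=F, B2=E, B4=F, B5=T, B6=F, B7=T
input #5 (u=10, w=4): events B2->E, B1->F, B4->F, B5->F, B6->T, B7->F; covers B1=F, B2=E, B4=F, B5=F, B6=T, B7=F
input #6 (u=11, w=2): events B2->E, B1->F, B4->F, B5->F, B6->F, B7->F; covers B1=F, B2=E, B4=F, B5=F, B6=F, B7=F
input #7 (u=4, w=1): events B2->E, B1->T, B3->T, B5->T, B6->F, B7->T; covers B1=T, B2=E, B3=T, B5=T, B6=F, B7=T
input #8 (u=9, w=10): events B2->E, B1->F, B4->F, B5->F, B6->F, B7->F; covers B1=F, B2=E, B4=F, B5=F, B6=F, B7=F
input #9 (u=6, w=1): events B2->E, B1->F, B4->F, B5->T, B6->F, B7->T; covers B1=F, B2=E, B4=F, B5=T, B6=F, B7=T
the full pool covers 13 outcomes: B1=T, B1=F, B2=S, B2=E, B3=T, B3=F, B4=F, B5=T, B5=F, B6=T, B6=F, B7=T, B7=F
every size-1 subset falls short of the 13 outcomes (best: 6/13)
every size-2 subset falls short of the 13 outcomes (best: 11/13)
at size 3, {3, 5, 7} reaches all 13 outcomes; every lexicographically earlier size-3 subset fails

Answer: 3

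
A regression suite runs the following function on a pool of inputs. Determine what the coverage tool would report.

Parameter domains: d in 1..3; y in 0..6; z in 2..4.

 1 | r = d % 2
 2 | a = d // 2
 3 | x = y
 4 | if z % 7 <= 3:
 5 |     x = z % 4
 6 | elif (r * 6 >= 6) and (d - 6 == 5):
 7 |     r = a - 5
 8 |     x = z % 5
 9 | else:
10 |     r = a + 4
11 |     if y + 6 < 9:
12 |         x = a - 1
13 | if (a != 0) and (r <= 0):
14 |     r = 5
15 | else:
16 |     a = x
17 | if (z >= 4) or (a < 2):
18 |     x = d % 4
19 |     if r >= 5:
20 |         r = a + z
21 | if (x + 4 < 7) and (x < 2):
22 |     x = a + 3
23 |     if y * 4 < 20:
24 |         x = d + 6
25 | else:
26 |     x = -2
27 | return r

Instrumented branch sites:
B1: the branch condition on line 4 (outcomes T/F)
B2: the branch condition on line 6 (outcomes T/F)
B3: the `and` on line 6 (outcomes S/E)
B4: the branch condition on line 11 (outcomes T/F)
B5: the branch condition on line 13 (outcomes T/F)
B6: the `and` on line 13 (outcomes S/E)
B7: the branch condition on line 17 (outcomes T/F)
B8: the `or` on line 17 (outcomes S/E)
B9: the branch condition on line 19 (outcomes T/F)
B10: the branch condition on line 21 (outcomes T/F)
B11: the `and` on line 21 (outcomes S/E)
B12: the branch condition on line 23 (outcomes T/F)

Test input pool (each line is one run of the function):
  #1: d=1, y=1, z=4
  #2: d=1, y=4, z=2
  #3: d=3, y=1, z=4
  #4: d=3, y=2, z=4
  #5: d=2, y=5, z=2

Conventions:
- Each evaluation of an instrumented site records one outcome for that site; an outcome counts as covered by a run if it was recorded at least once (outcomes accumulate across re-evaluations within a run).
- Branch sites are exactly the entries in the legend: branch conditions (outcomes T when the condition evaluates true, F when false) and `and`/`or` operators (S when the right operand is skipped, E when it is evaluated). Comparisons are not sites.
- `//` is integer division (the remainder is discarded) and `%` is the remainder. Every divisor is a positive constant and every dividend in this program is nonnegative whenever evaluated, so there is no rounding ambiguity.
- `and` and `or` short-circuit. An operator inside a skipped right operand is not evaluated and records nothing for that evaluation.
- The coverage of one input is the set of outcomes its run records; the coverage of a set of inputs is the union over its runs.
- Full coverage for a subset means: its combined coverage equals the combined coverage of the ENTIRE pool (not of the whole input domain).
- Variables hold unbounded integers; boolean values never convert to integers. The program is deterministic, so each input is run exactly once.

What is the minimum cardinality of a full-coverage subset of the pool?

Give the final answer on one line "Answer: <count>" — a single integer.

run #1 (d=1, y=1, z=4) runs B1->F, B3->E, B2->F, B4->T, B6->S, B5->F, B8->S, B7->T, B9->F, B11->E, B10->T, B12->T; records B1=F, B2=F, B3=E, B4=T, B5=F, B6=S, B7=T, B8=S, B9=F, B10=T, B11=E, B12=T
run #2 (d=1, y=4, z=2) runs B1->T, B6->S, B5->F, B8->E, B7->F, B11->E, B10->F; records B1=T, B5=F, B6=S, B7=F, B8=E, B10=F, B11=E
run #3 (d=3, y=1, z=4) runs B1->F, B3->E, B2->F, B4->T, B6->E, B5->F, B8->S, B7->T, B9->T, B11->S, B10->F; records B1=F, B2=F, B3=E, B4=T, B5=F, B6=E, B7=T, B8=S, B9=T, B10=F, B11=S
run #4 (d=3, y=2, z=4) runs B1->F, B3->E, B2->F, B4->T, B6->E, B5->F, B8->S, B7->T, B9->T, B11->S, B10->F; records B1=F, B2=F, B3=E, B4=T, B5=F, B6=E, B7=T, B8=S, B9=T, B10=F, B11=S
run #5 (d=2, y=5, z=2) runs B1->T, B6->E, B5->T, B8->E, B7->T, B9->T, B11->E, B10->F; records B1=T, B5=T, B6=E, B7=T, B8=E, B9=T, B10=F, B11=E
union over all inputs: B1=T, B1=F, B2=F, B3=E, B4=T, B5=T, B5=F, B6=S, B6=E, B7=T, B7=F, B8=S, B8=E, B9=T, B9=F, B10=T, B10=F, B11=S, B11=E, B12=T (20 outcomes)
no size-1 subset reaches all 20 outcomes (best union: 12/20)
no size-2 subset reaches all 20 outcomes (best union: 18/20)
no size-3 subset reaches all 20 outcomes (best union: 19/20)
at size 4, {1, 2, 3, 5} reaches all 20 outcomes; every lexicographically earlier size-4 subset fails

Answer: 4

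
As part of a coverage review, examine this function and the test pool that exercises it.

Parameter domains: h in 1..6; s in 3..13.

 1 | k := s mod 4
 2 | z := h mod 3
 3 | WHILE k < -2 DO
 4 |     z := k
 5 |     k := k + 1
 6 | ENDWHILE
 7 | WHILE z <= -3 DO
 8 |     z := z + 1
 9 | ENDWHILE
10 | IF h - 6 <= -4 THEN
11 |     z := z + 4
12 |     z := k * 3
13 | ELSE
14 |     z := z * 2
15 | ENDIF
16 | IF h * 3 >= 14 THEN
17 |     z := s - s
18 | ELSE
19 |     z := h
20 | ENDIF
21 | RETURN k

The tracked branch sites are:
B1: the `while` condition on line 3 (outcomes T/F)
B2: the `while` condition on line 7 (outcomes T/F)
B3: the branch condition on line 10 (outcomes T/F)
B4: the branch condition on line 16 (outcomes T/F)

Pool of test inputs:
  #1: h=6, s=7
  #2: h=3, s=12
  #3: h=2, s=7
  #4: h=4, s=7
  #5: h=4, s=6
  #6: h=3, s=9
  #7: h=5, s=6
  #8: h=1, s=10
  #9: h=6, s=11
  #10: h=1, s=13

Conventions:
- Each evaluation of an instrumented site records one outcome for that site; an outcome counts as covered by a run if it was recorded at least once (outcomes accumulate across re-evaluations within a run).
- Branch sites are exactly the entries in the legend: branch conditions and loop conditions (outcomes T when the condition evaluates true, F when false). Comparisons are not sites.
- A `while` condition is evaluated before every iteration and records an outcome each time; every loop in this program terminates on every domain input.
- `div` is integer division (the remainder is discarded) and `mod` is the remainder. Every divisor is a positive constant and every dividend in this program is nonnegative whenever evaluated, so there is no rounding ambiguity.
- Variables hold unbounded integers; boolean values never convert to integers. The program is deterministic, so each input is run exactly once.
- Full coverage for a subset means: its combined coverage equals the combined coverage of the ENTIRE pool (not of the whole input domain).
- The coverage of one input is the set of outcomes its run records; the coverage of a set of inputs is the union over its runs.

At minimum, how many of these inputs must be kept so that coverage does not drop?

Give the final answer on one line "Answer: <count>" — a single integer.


run #1 (h=6, s=7) records B1=F, B2=F, B3=F, B4=T
run #2 (h=3, s=12) records B1=F, B2=F, B3=F, B4=F
run #3 (h=2, s=7) records B1=F, B2=F, B3=T, B4=F
run #4 (h=4, s=7) records B1=F, B2=F, B3=F, B4=F
run #5 (h=4, s=6) records B1=F, B2=F, B3=F, B4=F
run #6 (h=3, s=9) records B1=F, B2=F, B3=F, B4=F
run #7 (h=5, s=6) records B1=F, B2=F, B3=F, B4=T
run #8 (h=1, s=10) records B1=F, B2=F, B3=T, B4=F
run #9 (h=6, s=11) records B1=F, B2=F, B3=F, B4=T
run #10 (h=1, s=13) records B1=F, B2=F, B3=T, B4=F
union over all inputs: B1=F, B2=F, B3=T, B3=F, B4=T, B4=F (6 outcomes)
every size-1 subset falls short of the 6 outcomes (best: 4/6)
the canonical winner is {1, 3}: size 2, full 6-outcome coverage, earliest index list among size-2 covers
Answer: 2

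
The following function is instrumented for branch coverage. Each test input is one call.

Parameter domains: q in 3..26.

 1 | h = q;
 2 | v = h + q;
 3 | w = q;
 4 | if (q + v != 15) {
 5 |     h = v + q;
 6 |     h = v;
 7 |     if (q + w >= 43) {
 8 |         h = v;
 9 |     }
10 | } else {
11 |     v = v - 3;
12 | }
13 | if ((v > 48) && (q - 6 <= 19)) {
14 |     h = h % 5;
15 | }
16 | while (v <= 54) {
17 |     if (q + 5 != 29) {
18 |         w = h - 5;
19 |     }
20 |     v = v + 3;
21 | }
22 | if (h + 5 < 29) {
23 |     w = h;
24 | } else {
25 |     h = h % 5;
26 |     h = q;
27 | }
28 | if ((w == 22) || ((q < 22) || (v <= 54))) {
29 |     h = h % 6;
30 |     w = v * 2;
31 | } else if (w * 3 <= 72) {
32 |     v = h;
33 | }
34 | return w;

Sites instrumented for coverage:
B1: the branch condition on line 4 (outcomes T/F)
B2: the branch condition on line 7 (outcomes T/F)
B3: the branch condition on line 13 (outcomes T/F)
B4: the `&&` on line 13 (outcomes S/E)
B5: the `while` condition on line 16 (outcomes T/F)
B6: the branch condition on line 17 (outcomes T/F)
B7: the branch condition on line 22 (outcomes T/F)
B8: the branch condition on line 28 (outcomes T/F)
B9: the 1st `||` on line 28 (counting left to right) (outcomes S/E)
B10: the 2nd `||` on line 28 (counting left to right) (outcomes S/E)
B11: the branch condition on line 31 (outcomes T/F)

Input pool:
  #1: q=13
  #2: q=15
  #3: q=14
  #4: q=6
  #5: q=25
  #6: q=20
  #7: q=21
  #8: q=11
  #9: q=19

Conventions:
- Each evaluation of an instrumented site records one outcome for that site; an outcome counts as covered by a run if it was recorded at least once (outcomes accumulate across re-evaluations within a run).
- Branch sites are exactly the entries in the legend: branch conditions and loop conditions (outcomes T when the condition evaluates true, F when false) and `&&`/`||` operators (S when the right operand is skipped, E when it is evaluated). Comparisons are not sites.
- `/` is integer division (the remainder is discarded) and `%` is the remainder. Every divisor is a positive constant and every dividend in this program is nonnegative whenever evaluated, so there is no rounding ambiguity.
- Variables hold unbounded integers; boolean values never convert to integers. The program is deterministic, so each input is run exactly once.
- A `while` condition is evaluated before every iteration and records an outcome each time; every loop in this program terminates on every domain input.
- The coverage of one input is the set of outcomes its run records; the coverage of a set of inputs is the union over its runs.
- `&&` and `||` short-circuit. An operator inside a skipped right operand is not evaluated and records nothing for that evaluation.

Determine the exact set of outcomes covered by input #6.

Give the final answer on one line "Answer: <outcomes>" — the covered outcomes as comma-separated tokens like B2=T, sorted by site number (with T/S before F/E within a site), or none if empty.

Event log for input #6 (q=20):
  B1->T, B2->F, B4->S, B3->F, B5->T, B6->T, B5->T, B6->T, B5->T, B6->T
  B5->T, B6->T, B5->T, B6->T, B5->F, B7->F, B9->E, B10->S, B8->T
as a set, this run covers: B1=T, B2=F, B3=F, B4=S, B5=T, B5=F, B6=T, B7=F, B8=T, B9=E, B10=S

Answer: B1=T, B2=F, B3=F, B4=S, B5=T, B5=F, B6=T, B7=F, B8=T, B9=E, B10=S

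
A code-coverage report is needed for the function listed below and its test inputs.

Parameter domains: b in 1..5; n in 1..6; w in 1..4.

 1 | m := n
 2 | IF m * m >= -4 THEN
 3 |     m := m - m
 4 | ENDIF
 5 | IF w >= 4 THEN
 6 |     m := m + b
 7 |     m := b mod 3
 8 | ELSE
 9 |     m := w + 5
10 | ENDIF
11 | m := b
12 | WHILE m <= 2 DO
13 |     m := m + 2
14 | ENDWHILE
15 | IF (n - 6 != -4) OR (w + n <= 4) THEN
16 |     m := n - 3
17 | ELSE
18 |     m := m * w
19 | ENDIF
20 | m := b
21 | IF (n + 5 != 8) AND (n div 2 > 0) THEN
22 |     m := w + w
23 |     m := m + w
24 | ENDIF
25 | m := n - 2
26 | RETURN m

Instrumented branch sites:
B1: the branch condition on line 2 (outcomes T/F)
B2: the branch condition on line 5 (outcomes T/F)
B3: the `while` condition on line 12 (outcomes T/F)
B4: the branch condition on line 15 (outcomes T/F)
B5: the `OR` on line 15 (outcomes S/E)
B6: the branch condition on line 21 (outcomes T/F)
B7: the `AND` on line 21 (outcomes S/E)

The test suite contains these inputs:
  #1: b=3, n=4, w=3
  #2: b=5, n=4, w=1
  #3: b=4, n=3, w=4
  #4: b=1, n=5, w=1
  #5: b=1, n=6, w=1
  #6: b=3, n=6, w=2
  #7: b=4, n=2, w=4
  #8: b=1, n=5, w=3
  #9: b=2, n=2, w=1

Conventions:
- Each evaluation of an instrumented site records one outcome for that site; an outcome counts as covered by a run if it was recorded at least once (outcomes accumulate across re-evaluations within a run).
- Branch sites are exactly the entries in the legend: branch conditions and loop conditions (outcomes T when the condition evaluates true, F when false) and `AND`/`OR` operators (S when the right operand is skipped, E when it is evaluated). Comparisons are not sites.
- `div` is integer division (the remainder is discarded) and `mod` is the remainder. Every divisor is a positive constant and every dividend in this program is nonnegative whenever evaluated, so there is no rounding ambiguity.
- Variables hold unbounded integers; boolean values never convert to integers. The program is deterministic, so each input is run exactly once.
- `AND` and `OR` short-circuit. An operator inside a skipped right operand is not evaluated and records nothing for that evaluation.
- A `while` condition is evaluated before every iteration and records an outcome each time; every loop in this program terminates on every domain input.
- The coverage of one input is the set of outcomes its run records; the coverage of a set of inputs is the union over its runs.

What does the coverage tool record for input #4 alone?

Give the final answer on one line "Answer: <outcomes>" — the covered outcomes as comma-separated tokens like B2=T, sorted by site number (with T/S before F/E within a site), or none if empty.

Running input #4 (b=1, n=5, w=1), event by event:
  B1->T, B2->F, B3->T, B3->F, B5->S, B4->T, B7->E, B6->T
distinct outcomes covered: B1=T, B2=F, B3=T, B3=F, B4=T, B5=S, B6=T, B7=E

Answer: B1=T, B2=F, B3=T, B3=F, B4=T, B5=S, B6=T, B7=E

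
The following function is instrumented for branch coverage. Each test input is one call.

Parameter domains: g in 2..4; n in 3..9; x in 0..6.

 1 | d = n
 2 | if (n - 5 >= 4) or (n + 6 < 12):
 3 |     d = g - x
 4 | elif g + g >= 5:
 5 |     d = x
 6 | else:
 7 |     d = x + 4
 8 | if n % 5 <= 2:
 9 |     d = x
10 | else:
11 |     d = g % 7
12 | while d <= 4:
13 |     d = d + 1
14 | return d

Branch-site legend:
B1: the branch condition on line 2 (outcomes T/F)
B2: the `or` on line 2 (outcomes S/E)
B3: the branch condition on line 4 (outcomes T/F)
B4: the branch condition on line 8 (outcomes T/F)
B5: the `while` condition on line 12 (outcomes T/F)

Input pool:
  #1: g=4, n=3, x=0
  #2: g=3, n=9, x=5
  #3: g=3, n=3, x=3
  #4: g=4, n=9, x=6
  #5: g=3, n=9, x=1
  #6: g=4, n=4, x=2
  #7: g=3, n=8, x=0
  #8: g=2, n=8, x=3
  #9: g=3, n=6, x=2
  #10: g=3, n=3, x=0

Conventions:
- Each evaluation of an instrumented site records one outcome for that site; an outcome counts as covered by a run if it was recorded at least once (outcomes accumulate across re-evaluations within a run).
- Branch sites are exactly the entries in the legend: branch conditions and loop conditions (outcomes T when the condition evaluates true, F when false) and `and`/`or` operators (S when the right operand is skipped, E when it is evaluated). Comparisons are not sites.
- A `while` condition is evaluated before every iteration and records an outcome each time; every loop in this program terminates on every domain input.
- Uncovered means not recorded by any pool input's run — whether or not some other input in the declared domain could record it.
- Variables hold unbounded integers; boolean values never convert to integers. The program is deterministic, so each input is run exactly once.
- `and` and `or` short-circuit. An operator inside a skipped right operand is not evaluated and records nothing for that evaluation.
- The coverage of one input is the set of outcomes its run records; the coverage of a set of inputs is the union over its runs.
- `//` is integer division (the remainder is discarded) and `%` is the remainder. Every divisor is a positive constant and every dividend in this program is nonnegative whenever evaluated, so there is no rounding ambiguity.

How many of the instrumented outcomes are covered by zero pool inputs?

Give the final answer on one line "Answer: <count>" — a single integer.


input #1, g=4, n=3, x=0: events B2->E, B1->T, B4->F, B5->T, B5->F; outcomes B1=T, B2=E, B4=F, B5=T, B5=F
input #2, g=3, n=9, x=5: events B2->S, B1->T, B4->F, B5->T, B5->T, B5->F; outcomes B1=T, B2=S, B4=F, B5=T, B5=F
input #3, g=3, n=3, x=3: events B2->E, B1->T, B4->F, B5->T, B5->T, B5->F; outcomes B1=T, B2=E, B4=F, B5=T, B5=F
input #4, g=4, n=9, x=6: events B2->S, B1->T, B4->F, B5->T, B5->F; outcomes B1=T, B2=S, B4=F, B5=T, B5=F
input #5, g=3, n=9, x=1: events B2->S, B1->T, B4->F, B5->T, B5->T, B5->F; outcomes B1=T, B2=S, B4=F, B5=T, B5=F
input #6, g=4, n=4, x=2: events B2->E, B1->T, B4->F, B5->T, B5->F; outcomes B1=T, B2=E, B4=F, B5=T, B5=F
input #7, g=3, n=8, x=0: events B2->E, B1->F, B3->T, B4->F, B5->T, B5->T, B5->F; outcomes B1=F, B2=E, B3=T, B4=F, B5=T, B5=F
input #8, g=2, n=8, x=3: events B2->E, B1->F, B3->F, B4->F, B5->T, B5->T, B5->T, B5->F; outcomes B1=F, B2=E, B3=F, B4=F, B5=T, B5=F
input #9, g=3, n=6, x=2: events B2->E, B1->F, B3->T, B4->T, B5->T, B5->T, B5->T, B5->F; outcomes B1=F, B2=E, B3=T, B4=T, B5=T, B5=F
input #10, g=3, n=3, x=0: events B2->E, B1->T, B4->F, B5->T, B5->T, B5->F; outcomes B1=T, B2=E, B4=F, B5=T, B5=F
union over the pool: B1=T, B1=F, B2=S, B2=E, B3=T, B3=F, B4=T, B4=F, B5=T, B5=F
uncovered (0 of 10): none
Answer: 0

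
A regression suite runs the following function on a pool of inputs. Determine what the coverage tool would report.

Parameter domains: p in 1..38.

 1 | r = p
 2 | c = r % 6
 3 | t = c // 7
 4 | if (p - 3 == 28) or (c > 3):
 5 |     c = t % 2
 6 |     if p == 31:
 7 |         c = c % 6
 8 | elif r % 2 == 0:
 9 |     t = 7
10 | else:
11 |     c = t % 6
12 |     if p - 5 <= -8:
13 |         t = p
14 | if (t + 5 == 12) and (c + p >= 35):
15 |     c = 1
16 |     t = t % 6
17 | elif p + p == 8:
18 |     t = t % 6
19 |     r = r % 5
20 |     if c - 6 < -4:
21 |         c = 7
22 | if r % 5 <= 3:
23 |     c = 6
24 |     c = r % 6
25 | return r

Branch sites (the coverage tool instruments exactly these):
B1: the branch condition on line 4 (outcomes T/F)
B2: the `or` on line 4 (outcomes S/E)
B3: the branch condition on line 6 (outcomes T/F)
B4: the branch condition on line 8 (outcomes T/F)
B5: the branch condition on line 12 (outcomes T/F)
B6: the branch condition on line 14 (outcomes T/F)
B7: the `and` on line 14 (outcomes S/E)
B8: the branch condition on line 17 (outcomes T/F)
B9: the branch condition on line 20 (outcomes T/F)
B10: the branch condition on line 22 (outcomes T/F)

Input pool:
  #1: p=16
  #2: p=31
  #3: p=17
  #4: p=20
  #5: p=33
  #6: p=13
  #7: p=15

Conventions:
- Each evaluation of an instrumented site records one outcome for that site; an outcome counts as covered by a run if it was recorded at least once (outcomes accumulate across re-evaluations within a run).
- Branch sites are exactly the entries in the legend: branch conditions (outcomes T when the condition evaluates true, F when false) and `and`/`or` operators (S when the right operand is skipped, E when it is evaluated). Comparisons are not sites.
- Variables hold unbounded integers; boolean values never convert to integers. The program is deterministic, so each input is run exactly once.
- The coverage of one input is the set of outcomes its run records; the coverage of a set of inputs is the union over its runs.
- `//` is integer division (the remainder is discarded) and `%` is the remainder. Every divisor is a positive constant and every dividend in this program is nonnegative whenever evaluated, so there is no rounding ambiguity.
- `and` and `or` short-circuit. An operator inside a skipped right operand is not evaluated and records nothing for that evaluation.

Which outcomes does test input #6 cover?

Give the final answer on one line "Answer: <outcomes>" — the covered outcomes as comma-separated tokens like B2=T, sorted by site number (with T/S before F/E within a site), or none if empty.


Running input #6 (p=13), event by event:
  B2->E, B1->F, B4->F, B5->F, B7->S, B6->F, B8->F, B10->T
distinct outcomes covered: B1=F, B2=E, B4=F, B5=F, B6=F, B7=S, B8=F, B10=T
Answer: B1=F, B2=E, B4=F, B5=F, B6=F, B7=S, B8=F, B10=T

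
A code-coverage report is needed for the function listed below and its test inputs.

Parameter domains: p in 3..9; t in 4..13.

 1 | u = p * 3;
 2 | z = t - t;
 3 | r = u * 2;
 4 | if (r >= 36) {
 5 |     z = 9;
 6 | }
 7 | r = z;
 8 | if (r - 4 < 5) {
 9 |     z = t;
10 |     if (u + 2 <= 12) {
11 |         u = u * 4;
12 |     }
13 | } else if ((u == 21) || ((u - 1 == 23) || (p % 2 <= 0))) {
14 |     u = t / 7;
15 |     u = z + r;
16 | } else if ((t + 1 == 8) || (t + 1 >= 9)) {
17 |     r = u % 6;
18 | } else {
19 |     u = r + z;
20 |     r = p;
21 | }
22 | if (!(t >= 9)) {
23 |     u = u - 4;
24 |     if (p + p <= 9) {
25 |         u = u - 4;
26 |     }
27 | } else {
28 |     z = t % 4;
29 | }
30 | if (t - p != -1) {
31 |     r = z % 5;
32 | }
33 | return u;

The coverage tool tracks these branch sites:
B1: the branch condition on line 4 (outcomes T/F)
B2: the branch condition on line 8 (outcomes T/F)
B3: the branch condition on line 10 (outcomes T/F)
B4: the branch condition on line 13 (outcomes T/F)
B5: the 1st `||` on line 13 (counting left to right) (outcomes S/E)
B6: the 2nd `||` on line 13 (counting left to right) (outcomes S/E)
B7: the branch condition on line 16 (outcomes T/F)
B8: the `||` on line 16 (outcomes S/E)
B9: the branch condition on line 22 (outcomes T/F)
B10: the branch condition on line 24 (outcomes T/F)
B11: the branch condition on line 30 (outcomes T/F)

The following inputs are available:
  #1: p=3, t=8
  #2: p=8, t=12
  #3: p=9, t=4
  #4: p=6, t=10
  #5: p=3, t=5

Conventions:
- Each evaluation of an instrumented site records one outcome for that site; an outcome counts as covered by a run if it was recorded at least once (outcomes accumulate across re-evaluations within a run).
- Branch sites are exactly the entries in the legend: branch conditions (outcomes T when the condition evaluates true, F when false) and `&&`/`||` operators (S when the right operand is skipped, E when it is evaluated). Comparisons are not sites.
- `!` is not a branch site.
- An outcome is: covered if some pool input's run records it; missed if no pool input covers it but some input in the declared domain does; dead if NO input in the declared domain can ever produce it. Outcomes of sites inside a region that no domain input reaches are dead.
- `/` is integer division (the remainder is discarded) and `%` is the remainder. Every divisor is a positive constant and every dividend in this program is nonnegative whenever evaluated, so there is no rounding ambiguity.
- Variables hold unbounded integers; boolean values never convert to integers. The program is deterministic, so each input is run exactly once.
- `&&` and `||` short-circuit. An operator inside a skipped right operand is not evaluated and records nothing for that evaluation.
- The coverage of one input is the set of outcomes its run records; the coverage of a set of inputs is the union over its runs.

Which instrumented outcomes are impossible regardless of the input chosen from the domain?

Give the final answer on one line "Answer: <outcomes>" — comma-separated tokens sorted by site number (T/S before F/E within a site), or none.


running all 70 domain inputs and tallying outcomes:
  reachable outcomes have witnesses, e.g. B1=T (e.g. p=6, t=4), B1=F (e.g. p=3, t=4), B2=T (e.g. p=3, t=4), B2=F (e.g. p=6, t=4)
Answer: none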